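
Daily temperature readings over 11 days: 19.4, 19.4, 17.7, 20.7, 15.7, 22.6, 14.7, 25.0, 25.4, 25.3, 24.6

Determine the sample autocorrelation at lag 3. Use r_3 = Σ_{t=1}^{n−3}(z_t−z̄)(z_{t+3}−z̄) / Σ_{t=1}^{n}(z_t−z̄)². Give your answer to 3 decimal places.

Mean z̄ = (19.4 + 19.4 + 17.7 + 20.7 + 15.7 + 22.6 + 14.7 + 25.0 + 25.4 + 25.3 + 24.6)/11 = 20.9545
Numerator Σ_{t=1}^{8}(z_t−z̄)(z_{t+3}−z̄) = -21.5726
Denominator Σ(z_t−z̄)² = 153.2273
r_3 = -21.5726 / 153.2273 = -0.141

-0.141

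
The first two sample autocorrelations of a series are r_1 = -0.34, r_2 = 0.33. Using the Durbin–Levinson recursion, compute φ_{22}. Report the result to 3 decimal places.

0.242

φ_{22} = (r_2 − r_1²) / (1 − r_1²)
r_1² = (-0.34)² = 0.1156
Numerator = 0.33 − 0.1156 = 0.2144; denominator = 1 − 0.1156 = 0.8844
φ_{22} = 0.2144 / 0.8844 = 0.242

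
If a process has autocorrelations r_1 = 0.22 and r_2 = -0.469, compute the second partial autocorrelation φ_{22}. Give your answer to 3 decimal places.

-0.544

φ_{22} = (r_2 − r_1²) / (1 − r_1²)
r_1² = (0.22)² = 0.0484
Numerator = -0.469 − 0.0484 = -0.5174; denominator = 1 − 0.0484 = 0.9516
φ_{22} = -0.5174 / 0.9516 = -0.544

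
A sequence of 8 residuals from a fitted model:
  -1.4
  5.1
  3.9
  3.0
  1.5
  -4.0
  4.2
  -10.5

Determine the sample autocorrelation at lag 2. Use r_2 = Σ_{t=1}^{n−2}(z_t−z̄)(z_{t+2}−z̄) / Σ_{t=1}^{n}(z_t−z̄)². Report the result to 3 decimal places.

Mean z̄ = (-1.4 + 5.1 + 3.9 + 3.0 + 1.5 − 4.0 + 4.2 − 10.5)/8 = 0.2250
Σ(z_t−z̄)(z_{t+2}−z̄) = (-5.9719) + (13.5281) + (4.6856) + (-11.7244) + (5.0681) + (45.3131) = 50.8988
Denominator Σ(z_t−z̄)² = 197.9150
r_2 = 50.8988 / 197.9150 = 0.257

0.257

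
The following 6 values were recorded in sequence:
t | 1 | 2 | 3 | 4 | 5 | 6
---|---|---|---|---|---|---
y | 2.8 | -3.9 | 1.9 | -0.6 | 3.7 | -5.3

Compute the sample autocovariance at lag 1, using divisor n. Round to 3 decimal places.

Mean ȳ = (2.8 − 3.9 + 1.9 − 0.6 + 3.7 − 5.3)/6 = -0.2333
Σ_{t=1}^{5}(y_t−ȳ)(y_{t+1}−ȳ) = -41.0978
γ_1 = -41.0978 / 6 = -6.850

-6.850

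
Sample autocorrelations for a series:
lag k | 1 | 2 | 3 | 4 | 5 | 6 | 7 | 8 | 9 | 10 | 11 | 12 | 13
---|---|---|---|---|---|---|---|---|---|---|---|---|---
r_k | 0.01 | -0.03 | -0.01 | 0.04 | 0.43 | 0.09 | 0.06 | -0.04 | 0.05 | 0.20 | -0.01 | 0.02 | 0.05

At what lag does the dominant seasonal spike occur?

5

The largest autocorrelation is r_5 = 0.43, with a weaker echo at lag 10 (0.20); the remaining lags stay at or below 0.09.
The dominant spike at lag 5 indicates a seasonal period of 5.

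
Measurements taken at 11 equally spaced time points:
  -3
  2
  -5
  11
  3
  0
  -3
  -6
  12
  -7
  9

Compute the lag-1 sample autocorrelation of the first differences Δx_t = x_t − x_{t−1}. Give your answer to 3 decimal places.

-0.685

First differences Δx: 5, -7, 16, -8, -3, -3, -3, 18, -19, 16
Mean of differences = 1.2000
Numerator Σ(Δx_t−Δx̄)(Δx_{t+1}−Δx̄) = -923.6400
Denominator Σ(Δx_t−Δx̄)² = 1347.6000
r_1(Δx) = -923.6400 / 1347.6000 = -0.685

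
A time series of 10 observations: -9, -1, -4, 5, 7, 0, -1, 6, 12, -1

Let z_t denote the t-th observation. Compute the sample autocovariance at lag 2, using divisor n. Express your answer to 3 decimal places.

-4.412

Mean z̄ = (-9 − 1 − 4 + 5 + 7 + 0 − 1 + 6 + 12 − 1)/10 = 1.4000
Σ_{t=1}^{8}(z_t−z̄)(z_{t+2}−z̄) = -44.1200
γ_2 = -44.1200 / 10 = -4.412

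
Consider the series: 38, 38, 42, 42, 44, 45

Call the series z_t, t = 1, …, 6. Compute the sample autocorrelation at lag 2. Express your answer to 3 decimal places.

Mean z̄ = (38 + 38 + 42 + 42 + 44 + 45)/6 = 41.5000
Deviations from mean: -3.5000, -3.5000, 0.5000, 0.5000, 2.5000, 3.5000
Σ(z_t−z̄)(z_{t+2}−z̄) = (-1.7500) + (-1.7500) + (1.2500) + (1.7500) = -0.5000
Denominator Σ(z_t−z̄)² = 43.5000
r_2 = -0.5000 / 43.5000 = -0.011

-0.011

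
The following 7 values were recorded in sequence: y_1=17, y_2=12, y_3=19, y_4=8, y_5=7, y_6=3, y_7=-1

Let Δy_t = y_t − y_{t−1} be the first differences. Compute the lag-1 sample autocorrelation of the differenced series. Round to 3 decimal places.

-0.672

First differences Δy: -5, 7, -11, -1, -4, -4
Mean of differences = -3.0000
Numerator Σ(Δy_t−Δȳ)(Δy_{t+1}−Δȳ) = -117.0000
Denominator Σ(Δy_t−Δȳ)² = 174.0000
r_1(Δy) = -117.0000 / 174.0000 = -0.672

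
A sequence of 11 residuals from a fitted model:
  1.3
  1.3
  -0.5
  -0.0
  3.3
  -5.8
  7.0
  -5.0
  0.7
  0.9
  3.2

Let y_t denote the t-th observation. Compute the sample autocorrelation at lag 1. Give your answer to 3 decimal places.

Mean ȳ = (1.3 + 1.3 − 0.5 − 0.0 + 3.3 − 5.8 + 7.0 − 5.0 + 0.7 + 0.9 + 3.2)/11 = 0.5818
Numerator Σ_{t=1}^{10}(y_t−ȳ)(y_{t+1}−ȳ) = -95.1340
Denominator Σ(y_t−ȳ)² = 129.9764
r_1 = -95.1340 / 129.9764 = -0.732

-0.732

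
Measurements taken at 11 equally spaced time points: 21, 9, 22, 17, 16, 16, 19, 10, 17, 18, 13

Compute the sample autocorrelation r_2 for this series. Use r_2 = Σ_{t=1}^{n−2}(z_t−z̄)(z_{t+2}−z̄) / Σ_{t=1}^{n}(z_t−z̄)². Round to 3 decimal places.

Mean z̄ = (21 + 9 + 22 + 17 + 16 + 16 + 19 + 10 + 17 + 18 + 13)/11 = 16.1818
Numerator Σ_{t=1}^{9}(z_t−z̄)(z_{t+2}−z̄) = 10.0248
Denominator Σ(z_t−z̄)² = 169.6364
r_2 = 10.0248 / 169.6364 = 0.059

0.059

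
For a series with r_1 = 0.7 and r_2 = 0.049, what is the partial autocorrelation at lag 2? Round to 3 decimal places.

-0.865

φ_{22} = (r_2 − r_1²) / (1 − r_1²)
r_1² = (0.7)² = 0.49
Numerator = 0.049 − 0.4900 = -0.4410; denominator = 1 − 0.4900 = 0.5100
φ_{22} = -0.4410 / 0.5100 = -0.865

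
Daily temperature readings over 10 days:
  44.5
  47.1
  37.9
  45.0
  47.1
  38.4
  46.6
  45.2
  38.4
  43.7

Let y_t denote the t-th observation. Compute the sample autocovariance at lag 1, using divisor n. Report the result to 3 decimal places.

Mean ȳ = (44.5 + 47.1 + 37.9 + 45.0 + 47.1 + 38.4 + 46.6 + 45.2 + 38.4 + 43.7)/10 = 43.3900
Σ_{t=1}^{9}(y_t−ȳ)(y_{t+1}−ȳ) = -58.4151
γ_1 = -58.4151 / 10 = -5.842

-5.842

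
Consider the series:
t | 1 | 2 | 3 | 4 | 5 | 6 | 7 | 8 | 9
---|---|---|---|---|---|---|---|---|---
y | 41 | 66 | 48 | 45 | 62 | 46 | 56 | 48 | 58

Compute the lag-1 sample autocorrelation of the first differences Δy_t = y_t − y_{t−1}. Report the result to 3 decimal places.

First differences Δy: 25, -18, -3, 17, -16, 10, -8, 10
Mean of differences = 2.1250
Numerator Σ(Δy_t−Δȳ)(Δy_{t+1}−Δȳ) = -1005.2656
Denominator Σ(Δy_t−Δȳ)² = 1730.8750
r_1(Δy) = -1005.2656 / 1730.8750 = -0.581

-0.581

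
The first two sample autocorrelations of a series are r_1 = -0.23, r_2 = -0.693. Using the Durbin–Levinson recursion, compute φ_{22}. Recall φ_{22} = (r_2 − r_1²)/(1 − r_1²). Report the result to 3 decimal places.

φ_{22} = (r_2 − r_1²) / (1 − r_1²)
r_1² = (-0.23)² = 0.0529
Numerator = -0.693 − 0.0529 = -0.7459; denominator = 1 − 0.0529 = 0.9471
φ_{22} = -0.7459 / 0.9471 = -0.788

-0.788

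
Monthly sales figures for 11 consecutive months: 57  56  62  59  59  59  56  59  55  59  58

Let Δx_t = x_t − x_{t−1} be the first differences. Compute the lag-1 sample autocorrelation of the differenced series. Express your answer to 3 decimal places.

-0.674

First differences Δx: -1, 6, -3, 0, 0, -3, 3, -4, 4, -1
Mean of differences = 0.1000
Numerator Σ(Δx_t−Δx̄)(Δx_{t+1}−Δx̄) = -65.3100
Denominator Σ(Δx_t−Δx̄)² = 96.9000
r_1(Δx) = -65.3100 / 96.9000 = -0.674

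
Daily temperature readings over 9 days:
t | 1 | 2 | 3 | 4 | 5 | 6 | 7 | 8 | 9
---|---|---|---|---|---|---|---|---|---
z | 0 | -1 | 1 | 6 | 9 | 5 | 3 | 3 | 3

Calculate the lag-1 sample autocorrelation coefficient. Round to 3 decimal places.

0.552

Mean z̄ = (0 − 1 + 1 + 6 + 9 + 5 + 3 + 3 + 3)/9 = 3.2222
Numerator Σ_{t=1}^{8}(z_t−z̄)(z_{t+1}−z̄) = 42.8395
Denominator Σ(z_t−z̄)² = 77.5556
r_1 = 42.8395 / 77.5556 = 0.552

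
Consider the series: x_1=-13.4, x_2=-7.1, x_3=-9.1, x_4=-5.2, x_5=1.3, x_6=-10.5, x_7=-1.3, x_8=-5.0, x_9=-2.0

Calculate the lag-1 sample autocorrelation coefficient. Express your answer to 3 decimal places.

Mean x̄ = (-13.4 − 7.1 − 9.1 − 5.2 + 1.3 − 10.5 − 1.3 − 5.0 − 2.0)/9 = -5.8111
Numerator Σ_{t=1}^{8}(x_t−x̄)(x_{t+1}−x̄) = -31.3890
Denominator Σ(x_t−x̄)² = 178.5289
r_1 = -31.3890 / 178.5289 = -0.176

-0.176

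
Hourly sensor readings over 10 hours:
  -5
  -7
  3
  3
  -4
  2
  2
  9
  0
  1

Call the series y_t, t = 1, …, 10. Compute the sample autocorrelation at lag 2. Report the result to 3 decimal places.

Mean ȳ = (-5 − 7 + 3 + 3 − 4 + 2 + 2 + 9 + 0 + 1)/10 = 0.4000
Numerator Σ_{t=1}^{8}(y_t−ȳ)(y_{t+2}−ȳ) = -29.3200
Denominator Σ(y_t−ȳ)² = 196.4000
r_2 = -29.3200 / 196.4000 = -0.149

-0.149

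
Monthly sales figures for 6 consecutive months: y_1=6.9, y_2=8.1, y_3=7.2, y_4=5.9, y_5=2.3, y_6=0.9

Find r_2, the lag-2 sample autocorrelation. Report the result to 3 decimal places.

Mean ȳ = (6.9 + 8.1 + 7.2 + 5.9 + 2.3 + 0.9)/6 = 5.2167
Deviations from mean: 1.6833, 2.8833, 1.9833, 0.6833, -2.9167, -4.3167
Numerator Σ_{t=1}^{4}(y_t−ȳ)(y_{t+2}−ȳ) = -3.4256
Denominator Σ(y_t−ȳ)² = 42.6883
r_2 = -3.4256 / 42.6883 = -0.080

-0.080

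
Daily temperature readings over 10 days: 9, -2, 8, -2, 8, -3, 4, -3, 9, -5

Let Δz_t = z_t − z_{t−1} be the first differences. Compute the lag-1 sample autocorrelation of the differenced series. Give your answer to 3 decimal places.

First differences Δz: -11, 10, -10, 10, -11, 7, -7, 12, -14
Mean of differences = -1.5556
Numerator Σ(Δz_t−Δz̄)(Δz_{t+1}−Δz̄) = -783.3086
Denominator Σ(Δz_t−Δz̄)² = 958.2222
r_1(Δz) = -783.3086 / 958.2222 = -0.817

-0.817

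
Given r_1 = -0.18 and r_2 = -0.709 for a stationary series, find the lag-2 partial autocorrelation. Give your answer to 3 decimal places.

φ_{22} = (r_2 − r_1²) / (1 − r_1²)
r_1² = (-0.18)² = 0.0324
Numerator = -0.709 − 0.0324 = -0.7414; denominator = 1 − 0.0324 = 0.9676
φ_{22} = -0.7414 / 0.9676 = -0.766

-0.766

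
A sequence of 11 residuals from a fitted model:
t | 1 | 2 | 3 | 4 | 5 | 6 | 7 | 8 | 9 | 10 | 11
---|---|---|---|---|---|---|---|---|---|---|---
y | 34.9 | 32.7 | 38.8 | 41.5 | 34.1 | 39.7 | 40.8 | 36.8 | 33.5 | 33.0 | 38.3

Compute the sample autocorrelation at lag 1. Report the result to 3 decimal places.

Mean ȳ = (34.9 + 32.7 + 38.8 + 41.5 + 34.1 + 39.7 + 40.8 + 36.8 + 33.5 + 33.0 + 38.3)/11 = 36.7364
Numerator Σ_{t=1}^{10}(y_t−ȳ)(y_{t+1}−ȳ) = 6.8869
Denominator Σ(y_t−ȳ)² = 105.7455
r_1 = 6.8869 / 105.7455 = 0.065

0.065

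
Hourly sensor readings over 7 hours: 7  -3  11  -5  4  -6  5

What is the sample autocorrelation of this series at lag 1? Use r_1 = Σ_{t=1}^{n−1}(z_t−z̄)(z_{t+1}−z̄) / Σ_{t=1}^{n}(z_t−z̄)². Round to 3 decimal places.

Mean z̄ = (7 − 3 + 11 − 5 + 4 − 6 + 5)/7 = 1.8571
Deviations from mean: 5.1429, -4.8571, 9.1429, -6.8571, 2.1429, -7.8571, 3.1429
Σ(z_t−z̄)(z_{t+1}−z̄) = (-24.9796) + (-44.4082) + (-62.6939) + (-14.6939) + (-16.8367) + (-24.6939) = -188.3061
Denominator Σ(z_t−z̄)² = 256.8571
r_1 = -188.3061 / 256.8571 = -0.733

-0.733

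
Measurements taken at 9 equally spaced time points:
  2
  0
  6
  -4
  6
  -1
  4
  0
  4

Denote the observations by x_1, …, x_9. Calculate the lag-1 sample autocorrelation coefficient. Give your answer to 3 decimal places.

Mean x̄ = (2 + 0 + 6 − 4 + 6 − 1 + 4 + 0 + 4)/9 = 1.8889
Numerator Σ_{t=1}^{8}(x_t−x̄)(x_{t+1}−x̄) = -82.3457
Denominator Σ(x_t−x̄)² = 92.8889
r_1 = -82.3457 / 92.8889 = -0.886

-0.886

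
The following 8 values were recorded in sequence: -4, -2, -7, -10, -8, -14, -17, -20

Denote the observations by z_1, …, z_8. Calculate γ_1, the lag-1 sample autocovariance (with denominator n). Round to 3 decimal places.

20.305

Mean z̄ = (-4 − 2 − 7 − 10 − 8 − 14 − 17 − 20)/8 = -10.2500
Σ_{t=1}^{7}(z_t−z̄)(z_{t+1}−z̄) = 162.4375
γ_1 = 162.4375 / 8 = 20.305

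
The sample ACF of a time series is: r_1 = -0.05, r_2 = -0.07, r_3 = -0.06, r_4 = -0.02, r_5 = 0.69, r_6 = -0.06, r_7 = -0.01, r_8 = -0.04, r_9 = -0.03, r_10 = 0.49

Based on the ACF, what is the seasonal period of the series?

The largest autocorrelation is r_5 = 0.69, with a weaker echo at lag 10 (0.49); the remaining lags stay at or below -0.01.
The dominant spike at lag 5 indicates a seasonal period of 5.

5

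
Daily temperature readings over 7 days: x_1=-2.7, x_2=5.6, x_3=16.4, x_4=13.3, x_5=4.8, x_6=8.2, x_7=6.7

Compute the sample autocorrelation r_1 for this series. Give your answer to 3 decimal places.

Mean x̄ = (-2.7 + 5.6 + 16.4 + 13.3 + 4.8 + 8.2 + 6.7)/7 = 7.4714
Deviations from mean: -10.1714, -1.8714, 8.9286, 5.8286, -2.6714, 0.7286, -0.7714
Numerator Σ_{t=1}^{6}(x_t−x̄)(x_{t+1}−x̄) = 36.2878
Denominator Σ(x_t−x̄)² = 228.9143
r_1 = 36.2878 / 228.9143 = 0.159

0.159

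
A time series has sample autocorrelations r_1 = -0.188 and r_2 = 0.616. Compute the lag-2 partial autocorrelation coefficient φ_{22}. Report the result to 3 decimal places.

0.602

φ_{22} = (r_2 − r_1²) / (1 − r_1²)
r_1² = (-0.188)² = 0.035344
Numerator = 0.616 − 0.0353 = 0.5807; denominator = 1 − 0.0353 = 0.9647
φ_{22} = 0.5807 / 0.9647 = 0.602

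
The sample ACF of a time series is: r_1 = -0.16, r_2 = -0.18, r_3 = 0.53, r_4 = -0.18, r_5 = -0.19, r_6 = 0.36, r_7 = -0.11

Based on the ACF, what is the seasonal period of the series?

The largest autocorrelation is r_3 = 0.53, with a weaker echo at lag 6 (0.36); the remaining lags stay at or below -0.11.
The dominant spike at lag 3 indicates a seasonal period of 3.

3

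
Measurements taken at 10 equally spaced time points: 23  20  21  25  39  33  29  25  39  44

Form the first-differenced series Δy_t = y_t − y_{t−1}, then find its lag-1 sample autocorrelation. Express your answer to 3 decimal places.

-0.049

First differences Δy: -3, 1, 4, 14, -6, -4, -4, 14, 5
Mean of differences = 2.3333
Numerator Σ(Δy_t−Δȳ)(Δy_{t+1}−Δȳ) = -22.7778
Denominator Σ(Δy_t−Δȳ)² = 462.0000
r_1(Δy) = -22.7778 / 462.0000 = -0.049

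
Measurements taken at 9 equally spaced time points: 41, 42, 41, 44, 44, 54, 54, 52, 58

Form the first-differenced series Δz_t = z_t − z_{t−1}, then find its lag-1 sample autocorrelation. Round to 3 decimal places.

-0.364

First differences Δz: 1, -1, 3, 0, 10, 0, -2, 6
Mean of differences = 2.1250
Numerator Σ(Δz_t−Δz̄)(Δz_{t+1}−Δz̄) = -41.7656
Denominator Σ(Δz_t−Δz̄)² = 114.8750
r_1(Δz) = -41.7656 / 114.8750 = -0.364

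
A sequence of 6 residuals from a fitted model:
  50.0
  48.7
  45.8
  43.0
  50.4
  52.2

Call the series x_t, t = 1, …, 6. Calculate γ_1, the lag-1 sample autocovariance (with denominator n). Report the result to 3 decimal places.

Mean x̄ = (50.0 + 48.7 + 45.8 + 43.0 + 50.4 + 52.2)/6 = 48.3500
Σ_{t=1}^{5}(x_t−x̄)(x_{t+1}−x̄) = 10.2525
γ_1 = 10.2525 / 6 = 1.709

1.709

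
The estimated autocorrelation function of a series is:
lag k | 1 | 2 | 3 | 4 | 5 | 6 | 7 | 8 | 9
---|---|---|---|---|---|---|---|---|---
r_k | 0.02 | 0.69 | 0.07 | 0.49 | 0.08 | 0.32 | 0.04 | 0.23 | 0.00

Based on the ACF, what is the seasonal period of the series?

The largest autocorrelation is r_2 = 0.69, with weaker echoes at lags 4 (0.49), 6 (0.32) and 8 (0.23); the remaining lags stay at or below 0.08.
The dominant spike at lag 2 indicates a seasonal period of 2.

2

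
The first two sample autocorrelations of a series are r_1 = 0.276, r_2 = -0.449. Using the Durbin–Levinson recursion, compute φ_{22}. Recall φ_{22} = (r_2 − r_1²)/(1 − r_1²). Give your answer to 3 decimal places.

-0.568

φ_{22} = (r_2 − r_1²) / (1 − r_1²)
r_1² = (0.276)² = 0.076176
Numerator = -0.449 − 0.0762 = -0.5252; denominator = 1 − 0.0762 = 0.9238
φ_{22} = -0.5252 / 0.9238 = -0.568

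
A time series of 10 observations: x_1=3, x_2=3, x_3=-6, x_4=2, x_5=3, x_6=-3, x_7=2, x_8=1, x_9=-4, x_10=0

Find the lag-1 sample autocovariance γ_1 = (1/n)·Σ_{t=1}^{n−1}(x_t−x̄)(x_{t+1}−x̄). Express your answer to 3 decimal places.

-3.181

Mean x̄ = (3 + 3 − 6 + 2 + 3 − 3 + 2 + 1 − 4 + 0)/10 = 0.1000
Σ_{t=1}^{9}(x_t−x̄)(x_{t+1}−x̄) = -31.8100
γ_1 = -31.8100 / 10 = -3.181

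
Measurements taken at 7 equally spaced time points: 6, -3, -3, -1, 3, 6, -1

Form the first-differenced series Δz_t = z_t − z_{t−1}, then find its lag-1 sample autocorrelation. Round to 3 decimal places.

First differences Δz: -9, 0, 2, 4, 3, -7
Mean of differences = -1.1667
Numerator Σ(Δz_t−Δz̄)(Δz_{t+1}−Δz̄) = 8.1389
Denominator Σ(Δz_t−Δz̄)² = 150.8333
r_1(Δz) = 8.1389 / 150.8333 = 0.054

0.054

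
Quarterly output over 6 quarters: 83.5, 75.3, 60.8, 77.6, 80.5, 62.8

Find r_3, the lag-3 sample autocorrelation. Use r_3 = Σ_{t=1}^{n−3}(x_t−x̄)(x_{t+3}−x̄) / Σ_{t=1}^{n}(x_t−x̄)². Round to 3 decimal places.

Mean x̄ = (83.5 + 75.3 + 60.8 + 77.6 + 80.5 + 62.8)/6 = 73.4167
Σ(x_t−x̄)(x_{t+3}−x̄) = (42.1819) + (13.3403) + (133.9469) = 189.4692
Denominator Σ(x_t−x̄)² = 444.7883
r_3 = 189.4692 / 444.7883 = 0.426

0.426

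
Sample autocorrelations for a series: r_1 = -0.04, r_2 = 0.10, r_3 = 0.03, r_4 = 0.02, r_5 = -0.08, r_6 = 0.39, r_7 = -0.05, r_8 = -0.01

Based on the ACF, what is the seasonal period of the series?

6

The largest autocorrelation is r_6 = 0.39; the remaining lags stay at or below 0.10.
The dominant spike at lag 6 indicates a seasonal period of 6.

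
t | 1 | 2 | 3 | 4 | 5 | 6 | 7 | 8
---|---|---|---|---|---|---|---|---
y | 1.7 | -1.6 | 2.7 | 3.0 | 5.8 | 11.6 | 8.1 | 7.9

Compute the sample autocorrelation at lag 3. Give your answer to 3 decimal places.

Mean ȳ = (1.7 − 1.6 + 2.7 + 3.0 + 5.8 + 11.6 + 8.1 + 7.9)/8 = 4.9000
Deviations from mean: -3.2000, -6.5000, -2.2000, -1.9000, 0.9000, 6.7000, 3.2000, 3.0000
Numerator Σ_{t=1}^{5}(y_t−ȳ)(y_{t+3}−ȳ) = -17.8900
Denominator Σ(y_t−ȳ)² = 125.8800
r_3 = -17.8900 / 125.8800 = -0.142

-0.142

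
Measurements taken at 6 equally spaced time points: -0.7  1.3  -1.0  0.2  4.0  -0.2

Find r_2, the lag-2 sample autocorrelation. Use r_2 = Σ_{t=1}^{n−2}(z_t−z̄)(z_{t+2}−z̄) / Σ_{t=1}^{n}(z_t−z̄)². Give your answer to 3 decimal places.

Mean z̄ = (-0.7 + 1.3 − 1.0 + 0.2 + 4.0 − 0.2)/6 = 0.6000
Deviations from mean: -1.3000, 0.7000, -1.6000, -0.4000, 3.4000, -0.8000
Σ(z_t−z̄)(z_{t+2}−z̄) = (2.0800) + (-0.2800) + (-5.4400) + (0.3200) = -3.3200
Denominator Σ(z_t−z̄)² = 17.1000
r_2 = -3.3200 / 17.1000 = -0.194

-0.194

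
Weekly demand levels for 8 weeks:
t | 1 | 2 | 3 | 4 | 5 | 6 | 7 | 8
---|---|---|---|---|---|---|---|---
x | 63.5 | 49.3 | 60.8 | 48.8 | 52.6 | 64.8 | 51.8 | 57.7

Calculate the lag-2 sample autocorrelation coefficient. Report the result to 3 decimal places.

Mean x̄ = (63.5 + 49.3 + 60.8 + 48.8 + 52.6 + 64.8 + 51.8 + 57.7)/8 = 56.1625
Deviations from mean: 7.3375, -6.8625, 4.6375, -7.3625, -3.5625, 8.6375, -4.3625, 1.5375
Σ(x_t−x̄)(x_{t+2}−x̄) = (34.0277) + (50.5252) + (-16.5211) + (-63.5936) + (15.5414) + (13.2802) = 33.2597
Denominator Σ(x_t−x̄)² = 285.3388
r_2 = 33.2597 / 285.3388 = 0.117

0.117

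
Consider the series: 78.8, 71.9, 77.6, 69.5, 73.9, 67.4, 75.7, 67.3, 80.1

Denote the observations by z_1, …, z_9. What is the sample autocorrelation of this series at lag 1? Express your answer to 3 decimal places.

Mean z̄ = (78.8 + 71.9 + 77.6 + 69.5 + 73.9 + 67.4 + 75.7 + 67.3 + 80.1)/9 = 73.5778
Numerator Σ_{t=1}^{8}(z_t−z̄)(z_{t+1}−z̄) = -102.5949
Denominator Σ(z_t−z̄)² = 187.6156
r_1 = -102.5949 / 187.6156 = -0.547

-0.547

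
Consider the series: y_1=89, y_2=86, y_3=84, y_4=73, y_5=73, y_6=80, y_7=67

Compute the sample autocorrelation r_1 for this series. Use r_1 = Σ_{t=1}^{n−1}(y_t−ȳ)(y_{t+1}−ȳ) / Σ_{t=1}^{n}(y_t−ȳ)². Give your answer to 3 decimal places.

Mean ȳ = (89 + 86 + 84 + 73 + 73 + 80 + 67)/7 = 78.8571
Deviations from mean: 10.1429, 7.1429, 5.1429, -5.8571, -5.8571, 1.1429, -11.8571
Σ(y_t−ȳ)(y_{t+1}−ȳ) = (72.4490) + (36.7347) + (-30.1224) + (34.3061) + (-6.6939) + (-13.5510) = 93.1224
Denominator Σ(y_t−ȳ)² = 390.8571
r_1 = 93.1224 / 390.8571 = 0.238

0.238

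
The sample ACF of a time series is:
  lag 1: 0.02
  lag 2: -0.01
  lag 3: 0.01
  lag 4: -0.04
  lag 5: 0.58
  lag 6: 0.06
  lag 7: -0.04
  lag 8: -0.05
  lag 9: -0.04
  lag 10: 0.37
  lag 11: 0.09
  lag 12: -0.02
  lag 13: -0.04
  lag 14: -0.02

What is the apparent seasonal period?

5

The largest autocorrelation is r_5 = 0.58, with a weaker echo at lag 10 (0.37); the remaining lags stay at or below 0.09.
The dominant spike at lag 5 indicates a seasonal period of 5.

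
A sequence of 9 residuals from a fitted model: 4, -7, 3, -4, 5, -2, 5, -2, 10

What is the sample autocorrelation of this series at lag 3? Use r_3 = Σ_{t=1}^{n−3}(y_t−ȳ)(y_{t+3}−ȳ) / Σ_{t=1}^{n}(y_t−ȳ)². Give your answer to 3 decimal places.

Mean ȳ = (4 − 7 + 3 − 4 + 5 − 2 + 5 − 2 + 10)/9 = 1.3333
Numerator Σ_{t=1}^{6}(y_t−ȳ)(y_{t+3}−ȳ) = -111.0000
Denominator Σ(y_t−ȳ)² = 232.0000
r_3 = -111.0000 / 232.0000 = -0.478

-0.478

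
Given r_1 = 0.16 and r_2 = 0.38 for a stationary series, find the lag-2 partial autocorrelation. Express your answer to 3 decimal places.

φ_{22} = (r_2 − r_1²) / (1 − r_1²)
r_1² = (0.16)² = 0.0256
Numerator = 0.38 − 0.0256 = 0.3544; denominator = 1 − 0.0256 = 0.9744
φ_{22} = 0.3544 / 0.9744 = 0.364

0.364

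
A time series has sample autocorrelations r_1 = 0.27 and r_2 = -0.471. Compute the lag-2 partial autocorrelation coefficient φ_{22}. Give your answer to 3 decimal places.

φ_{22} = (r_2 − r_1²) / (1 − r_1²)
r_1² = (0.27)² = 0.0729
Numerator = -0.471 − 0.0729 = -0.5439; denominator = 1 − 0.0729 = 0.9271
φ_{22} = -0.5439 / 0.9271 = -0.587

-0.587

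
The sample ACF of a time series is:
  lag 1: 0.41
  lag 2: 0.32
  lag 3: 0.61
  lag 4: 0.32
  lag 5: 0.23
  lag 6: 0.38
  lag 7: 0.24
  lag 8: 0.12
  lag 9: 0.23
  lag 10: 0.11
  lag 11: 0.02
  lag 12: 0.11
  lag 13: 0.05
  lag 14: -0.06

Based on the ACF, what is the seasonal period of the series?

3

The largest autocorrelation is r_3 = 0.61; the remaining lags stay at or below 0.41. The elevated value at lag 1 (0.41), dropping to 0.32 at lag 2, reflects decaying short-term dependence rather than seasonality.
The dominant spike at lag 3 indicates a seasonal period of 3.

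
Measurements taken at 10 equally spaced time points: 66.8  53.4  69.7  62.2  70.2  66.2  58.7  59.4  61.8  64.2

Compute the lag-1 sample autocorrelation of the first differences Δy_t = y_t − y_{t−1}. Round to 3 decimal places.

-0.613

First differences Δy: -13.4, 16.3, -7.5, 8.0, -4.0, -7.5, 0.7, 2.4, 2.4
Mean of differences = -0.2889
Numerator Σ(Δy_t−Δȳ)(Δy_{t+1}−Δȳ) = -398.1368
Denominator Σ(Δy_t−Δȳ)² = 649.0089
r_1(Δy) = -398.1368 / 649.0089 = -0.613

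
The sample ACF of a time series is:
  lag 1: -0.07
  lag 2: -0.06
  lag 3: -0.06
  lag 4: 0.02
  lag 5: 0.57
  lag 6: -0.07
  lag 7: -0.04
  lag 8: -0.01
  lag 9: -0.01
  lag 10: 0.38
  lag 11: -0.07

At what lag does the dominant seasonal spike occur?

The largest autocorrelation is r_5 = 0.57, with a weaker echo at lag 10 (0.38); the remaining lags stay at or below 0.02.
The dominant spike at lag 5 indicates a seasonal period of 5.

5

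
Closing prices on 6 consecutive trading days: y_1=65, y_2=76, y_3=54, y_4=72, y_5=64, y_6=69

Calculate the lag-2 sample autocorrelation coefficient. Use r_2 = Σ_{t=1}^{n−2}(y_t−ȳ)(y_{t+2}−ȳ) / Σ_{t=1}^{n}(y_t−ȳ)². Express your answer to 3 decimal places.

0.402

Mean ȳ = (65 + 76 + 54 + 72 + 64 + 69)/6 = 66.6667
Deviations from mean: -1.6667, 9.3333, -12.6667, 5.3333, -2.6667, 2.3333
Σ(y_t−ȳ)(y_{t+2}−ȳ) = (21.1111) + (49.7778) + (33.7778) + (12.4444) = 117.1111
Denominator Σ(y_t−ȳ)² = 291.3333
r_2 = 117.1111 / 291.3333 = 0.402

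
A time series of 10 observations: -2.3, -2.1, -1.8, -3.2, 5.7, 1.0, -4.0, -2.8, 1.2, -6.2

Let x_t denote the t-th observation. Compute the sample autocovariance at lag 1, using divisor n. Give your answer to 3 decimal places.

Mean x̄ = (-2.3 − 2.1 − 1.8 − 3.2 + 5.7 + 1.0 − 4.0 − 2.8 + 1.2 − 6.2)/10 = -1.4500
Σ_{t=1}^{9}(x_t−x̄)(x_{t+1}−x̄) = -12.5725
γ_1 = -12.5725 / 10 = -1.257

-1.257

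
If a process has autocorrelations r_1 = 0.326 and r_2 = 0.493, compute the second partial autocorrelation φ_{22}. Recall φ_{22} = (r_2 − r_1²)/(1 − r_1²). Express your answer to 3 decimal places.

φ_{22} = (r_2 − r_1²) / (1 − r_1²)
r_1² = (0.326)² = 0.106276
Numerator = 0.493 − 0.1063 = 0.3867; denominator = 1 − 0.1063 = 0.8937
φ_{22} = 0.3867 / 0.8937 = 0.433

0.433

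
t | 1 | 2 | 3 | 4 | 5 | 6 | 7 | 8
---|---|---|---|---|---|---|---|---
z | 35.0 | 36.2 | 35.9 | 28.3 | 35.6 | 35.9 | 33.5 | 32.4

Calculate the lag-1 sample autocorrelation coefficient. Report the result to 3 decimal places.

-0.213

Mean z̄ = (35.0 + 36.2 + 35.9 + 28.3 + 35.6 + 35.9 + 33.5 + 32.4)/8 = 34.1000
Deviations from mean: 0.9000, 2.1000, 1.8000, -5.8000, 1.5000, 1.8000, -0.6000, -1.7000
Numerator Σ_{t=1}^{7}(z_t−z̄)(z_{t+1}−z̄) = -10.8300
Denominator Σ(z_t−z̄)² = 50.8400
r_1 = -10.8300 / 50.8400 = -0.213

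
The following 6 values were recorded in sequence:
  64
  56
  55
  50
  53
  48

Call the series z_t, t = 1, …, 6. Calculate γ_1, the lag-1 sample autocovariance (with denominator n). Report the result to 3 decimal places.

Mean z̄ = (64 + 56 + 55 + 50 + 53 + 48)/6 = 54.3333
Deviations: 9.6667, 1.6667, 0.6667, -4.3333, -1.3333, -6.3333
Σ_{t=1}^{5}(z_t−z̄)(z_{t+1}−z̄) = 28.5556
γ_1 = 28.5556 / 6 = 4.759

4.759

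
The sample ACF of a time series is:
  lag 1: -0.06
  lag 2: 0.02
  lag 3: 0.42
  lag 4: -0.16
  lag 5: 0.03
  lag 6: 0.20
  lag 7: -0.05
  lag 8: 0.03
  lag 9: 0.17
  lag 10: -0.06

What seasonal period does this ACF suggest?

The largest autocorrelation is r_3 = 0.42, with weaker echoes at lags 6 (0.20) and 9 (0.17); the remaining lags stay at or below 0.03.
The dominant spike at lag 3 indicates a seasonal period of 3.

3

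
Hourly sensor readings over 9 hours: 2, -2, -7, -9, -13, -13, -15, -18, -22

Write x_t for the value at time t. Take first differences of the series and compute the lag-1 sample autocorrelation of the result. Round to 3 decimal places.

-0.056

First differences Δx: -4, -5, -2, -4, 0, -2, -3, -4
Mean of differences = -3.0000
Numerator Σ(Δx_t−Δx̄)(Δx_{t+1}−Δx̄) = -1.0000
Denominator Σ(Δx_t−Δx̄)² = 18.0000
r_1(Δx) = -1.0000 / 18.0000 = -0.056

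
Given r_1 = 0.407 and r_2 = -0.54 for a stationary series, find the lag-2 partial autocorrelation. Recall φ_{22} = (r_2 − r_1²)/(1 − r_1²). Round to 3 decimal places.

φ_{22} = (r_2 − r_1²) / (1 − r_1²)
r_1² = (0.407)² = 0.165649
Numerator = -0.54 − 0.1656 = -0.7056; denominator = 1 − 0.1656 = 0.8344
φ_{22} = -0.7056 / 0.8344 = -0.846

-0.846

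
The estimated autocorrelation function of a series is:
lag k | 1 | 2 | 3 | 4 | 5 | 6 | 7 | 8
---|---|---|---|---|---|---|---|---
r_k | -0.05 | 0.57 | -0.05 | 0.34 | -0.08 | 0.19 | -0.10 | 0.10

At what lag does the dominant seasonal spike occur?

The largest autocorrelation is r_2 = 0.57, with weaker echoes at lags 4 (0.34) and 6 (0.19); the remaining lags stay at or below 0.10.
The dominant spike at lag 2 indicates a seasonal period of 2.

2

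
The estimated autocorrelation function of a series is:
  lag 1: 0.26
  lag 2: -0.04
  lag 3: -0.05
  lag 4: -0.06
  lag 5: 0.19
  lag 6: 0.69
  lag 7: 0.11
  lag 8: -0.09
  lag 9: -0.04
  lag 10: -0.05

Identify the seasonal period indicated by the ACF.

6

The largest autocorrelation is r_6 = 0.69; the remaining lags stay at or below 0.26.
The dominant spike at lag 6 indicates a seasonal period of 6.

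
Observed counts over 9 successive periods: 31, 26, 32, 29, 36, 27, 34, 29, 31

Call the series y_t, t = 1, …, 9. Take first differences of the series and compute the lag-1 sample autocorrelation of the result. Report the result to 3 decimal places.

First differences Δy: -5, 6, -3, 7, -9, 7, -5, 2
Mean of differences = 0.0000
Numerator Σ(Δy_t−Δȳ)(Δy_{t+1}−Δȳ) = -240.0000
Denominator Σ(Δy_t−Δȳ)² = 278.0000
r_1(Δy) = -240.0000 / 278.0000 = -0.863

-0.863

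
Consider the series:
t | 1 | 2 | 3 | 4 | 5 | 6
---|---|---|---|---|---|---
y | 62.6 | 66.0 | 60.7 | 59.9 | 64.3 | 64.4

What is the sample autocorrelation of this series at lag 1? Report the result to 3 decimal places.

Mean ȳ = (62.6 + 66.0 + 60.7 + 59.9 + 64.3 + 64.4)/6 = 62.9833
Deviations from mean: -0.3833, 3.0167, -2.2833, -3.0833, 1.3167, 1.4167
Σ(y_t−ȳ)(y_{t+1}−ȳ) = (-1.1564) + (-6.8881) + (7.0403) + (-4.0597) + (1.8653) = -3.1986
Denominator Σ(y_t−ȳ)² = 27.7083
r_1 = -3.1986 / 27.7083 = -0.115

-0.115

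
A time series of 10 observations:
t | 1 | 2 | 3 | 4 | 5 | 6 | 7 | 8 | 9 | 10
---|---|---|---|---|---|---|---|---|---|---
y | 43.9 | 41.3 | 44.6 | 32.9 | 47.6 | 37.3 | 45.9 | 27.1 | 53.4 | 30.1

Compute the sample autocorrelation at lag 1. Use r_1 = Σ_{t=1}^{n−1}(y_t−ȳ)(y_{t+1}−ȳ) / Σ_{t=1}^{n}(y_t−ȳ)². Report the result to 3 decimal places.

-0.790

Mean ȳ = (43.9 + 41.3 + 44.6 + 32.9 + 47.6 + 37.3 + 45.9 + 27.1 + 53.4 + 30.1)/10 = 40.4100
Numerator Σ_{t=1}^{9}(y_t−ȳ)(y_{t+1}−ȳ) = -497.9591
Denominator Σ(y_t−ȳ)² = 630.6290
r_1 = -497.9591 / 630.6290 = -0.790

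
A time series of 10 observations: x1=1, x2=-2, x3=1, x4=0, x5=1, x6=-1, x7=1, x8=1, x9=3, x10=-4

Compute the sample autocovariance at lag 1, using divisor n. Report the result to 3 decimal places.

Mean x̄ = (1 − 2 + 1 + 0 + 1 − 1 + 1 + 1 + 3 − 4)/10 = 0.1000
Σ_{t=1}^{9}(x_t−x̄)(x_{t+1}−x̄) = -14.4100
γ_1 = -14.4100 / 10 = -1.441

-1.441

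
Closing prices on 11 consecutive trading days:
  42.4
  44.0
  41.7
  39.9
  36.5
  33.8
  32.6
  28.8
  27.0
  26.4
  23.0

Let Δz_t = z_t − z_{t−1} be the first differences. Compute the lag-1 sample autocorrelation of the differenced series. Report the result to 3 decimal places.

-0.188

First differences Δz: 1.6, -2.3, -1.8, -3.4, -2.7, -1.2, -3.8, -1.8, -0.6, -3.4
Mean of differences = -1.9400
Numerator Σ(Δz_t−Δz̄)(Δz_{t+1}−Δz̄) = -4.3876
Denominator Σ(Δz_t−Δz̄)² = 23.3440
r_1(Δz) = -4.3876 / 23.3440 = -0.188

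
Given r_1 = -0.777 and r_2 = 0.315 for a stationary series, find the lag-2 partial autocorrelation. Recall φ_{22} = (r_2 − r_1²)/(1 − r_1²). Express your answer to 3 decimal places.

-0.729

φ_{22} = (r_2 − r_1²) / (1 − r_1²)
r_1² = (-0.777)² = 0.603729
Numerator = 0.315 − 0.6037 = -0.2887; denominator = 1 − 0.6037 = 0.3963
φ_{22} = -0.2887 / 0.3963 = -0.729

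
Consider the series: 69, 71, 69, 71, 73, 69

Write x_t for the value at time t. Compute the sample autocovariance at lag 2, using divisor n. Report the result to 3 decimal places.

Mean x̄ = (69 + 71 + 69 + 71 + 73 + 69)/6 = 70.3333
Σ_{t=1}^{4}(x_t−x̄)(x_{t+2}−x̄) = -2.2222
γ_2 = -2.2222 / 6 = -0.370

-0.370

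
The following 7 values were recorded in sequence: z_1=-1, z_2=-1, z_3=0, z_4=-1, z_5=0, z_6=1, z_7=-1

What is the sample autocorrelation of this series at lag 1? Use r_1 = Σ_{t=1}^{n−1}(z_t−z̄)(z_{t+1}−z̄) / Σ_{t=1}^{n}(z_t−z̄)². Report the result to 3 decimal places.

Mean z̄ = (-1 − 1 + 0 − 1 + 0 + 1 − 1)/7 = -0.4286
Deviations from mean: -0.5714, -0.5714, 0.4286, -0.5714, 0.4286, 1.4286, -0.5714
Σ(z_t−z̄)(z_{t+1}−z̄) = (0.3265) + (-0.2449) + (-0.2449) + (-0.2449) + (0.6122) + (-0.8163) = -0.6122
Denominator Σ(z_t−z̄)² = 3.7143
r_1 = -0.6122 / 3.7143 = -0.165

-0.165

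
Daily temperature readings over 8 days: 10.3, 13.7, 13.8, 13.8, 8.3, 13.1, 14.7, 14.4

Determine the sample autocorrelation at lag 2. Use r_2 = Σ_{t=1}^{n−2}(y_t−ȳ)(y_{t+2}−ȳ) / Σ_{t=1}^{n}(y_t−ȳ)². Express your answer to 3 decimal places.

-0.392

Mean ȳ = (10.3 + 13.7 + 13.8 + 13.8 + 8.3 + 13.1 + 14.7 + 14.4)/8 = 12.7625
Deviations from mean: -2.4625, 0.9375, 1.0375, 1.0375, -4.4625, 0.3375, 1.9375, 1.6375
Σ(y_t−ȳ)(y_{t+2}−ȳ) = (-2.5548) + (0.9727) + (-4.6298) + (0.3502) + (-8.6461) + (0.5527) = -13.9553
Denominator Σ(y_t−ȳ)² = 35.5588
r_2 = -13.9553 / 35.5588 = -0.392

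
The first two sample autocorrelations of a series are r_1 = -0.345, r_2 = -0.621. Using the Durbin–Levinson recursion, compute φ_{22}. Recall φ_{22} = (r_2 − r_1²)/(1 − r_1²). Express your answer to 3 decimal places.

φ_{22} = (r_2 − r_1²) / (1 − r_1²)
r_1² = (-0.345)² = 0.119025
Numerator = -0.621 − 0.1190 = -0.7400; denominator = 1 − 0.1190 = 0.8810
φ_{22} = -0.7400 / 0.8810 = -0.840

-0.840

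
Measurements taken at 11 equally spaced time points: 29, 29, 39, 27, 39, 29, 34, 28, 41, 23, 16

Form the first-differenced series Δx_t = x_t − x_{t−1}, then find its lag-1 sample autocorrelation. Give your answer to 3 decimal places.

First differences Δx: 0, 10, -12, 12, -10, 5, -6, 13, -18, -7
Mean of differences = -1.3000
Numerator Σ(Δx_t−Δx̄)(Δx_{t+1}−Δx̄) = -659.4900
Denominator Σ(Δx_t−Δx̄)² = 1074.1000
r_1(Δx) = -659.4900 / 1074.1000 = -0.614

-0.614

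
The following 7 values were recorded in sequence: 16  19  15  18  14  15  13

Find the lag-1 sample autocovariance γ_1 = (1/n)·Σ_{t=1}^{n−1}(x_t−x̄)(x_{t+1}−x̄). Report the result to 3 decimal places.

-0.542

Mean x̄ = (16 + 19 + 15 + 18 + 14 + 15 + 13)/7 = 15.7143
Σ_{t=1}^{6}(x_t−x̄)(x_{t+1}−x̄) = -3.7959
γ_1 = -3.7959 / 7 = -0.542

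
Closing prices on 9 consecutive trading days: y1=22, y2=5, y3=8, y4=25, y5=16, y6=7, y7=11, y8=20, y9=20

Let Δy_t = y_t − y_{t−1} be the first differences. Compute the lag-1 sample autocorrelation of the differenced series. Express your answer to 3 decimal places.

First differences Δy: -17, 3, 17, -9, -9, 4, 9, 0
Mean of differences = -0.2500
Numerator Σ(Δy_t−Δȳ)(Δy_{t+1}−Δȳ) = -68.3125
Denominator Σ(Δy_t−Δȳ)² = 845.5000
r_1(Δy) = -68.3125 / 845.5000 = -0.081

-0.081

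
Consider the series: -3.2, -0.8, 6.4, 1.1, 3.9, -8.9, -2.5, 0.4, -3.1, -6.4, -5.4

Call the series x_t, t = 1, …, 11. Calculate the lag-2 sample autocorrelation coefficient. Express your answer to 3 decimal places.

-0.038

Mean x̄ = (-3.2 − 0.8 + 6.4 + 1.1 + 3.9 − 8.9 − 2.5 + 0.4 − 3.1 − 6.4 − 5.4)/11 = -1.6818
Numerator Σ_{t=1}^{9}(x_t−x̄)(x_{t+2}−x̄) = -7.7679
Denominator Σ(x_t−x̄)² = 202.4964
r_2 = -7.7679 / 202.4964 = -0.038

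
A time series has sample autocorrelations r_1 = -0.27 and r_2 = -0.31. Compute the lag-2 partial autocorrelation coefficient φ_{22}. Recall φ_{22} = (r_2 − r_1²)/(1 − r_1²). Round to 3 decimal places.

-0.413

φ_{22} = (r_2 − r_1²) / (1 − r_1²)
r_1² = (-0.27)² = 0.0729
Numerator = -0.31 − 0.0729 = -0.3829; denominator = 1 − 0.0729 = 0.9271
φ_{22} = -0.3829 / 0.9271 = -0.413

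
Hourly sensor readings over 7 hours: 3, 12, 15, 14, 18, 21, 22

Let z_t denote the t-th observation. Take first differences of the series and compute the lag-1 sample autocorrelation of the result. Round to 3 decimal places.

First differences Δz: 9, 3, -1, 4, 3, 1
Mean of differences = 3.1667
Numerator Σ(Δz_t−Δz̄)(Δz_{t+1}−Δz̄) = -3.5278
Denominator Σ(Δz_t−Δz̄)² = 56.8333
r_1(Δz) = -3.5278 / 56.8333 = -0.062

-0.062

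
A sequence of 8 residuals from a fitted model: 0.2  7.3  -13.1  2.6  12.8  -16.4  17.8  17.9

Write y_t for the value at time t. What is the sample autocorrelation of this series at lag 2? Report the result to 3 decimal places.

Mean ȳ = (0.2 + 7.3 − 13.1 + 2.6 + 12.8 − 16.4 + 17.8 + 17.9)/8 = 3.6375
Deviations from mean: -3.4375, 3.6625, -16.7375, -1.0375, 9.1625, -20.0375, 14.1625, 14.2625
Σ(y_t−ȳ)(y_{t+2}−ȳ) = (57.5352) + (-3.7998) + (-153.3573) + (20.7889) + (129.7639) + (-285.7848) = -234.8541
Denominator Σ(y_t−ȳ)² = 1195.8988
r_2 = -234.8541 / 1195.8988 = -0.196

-0.196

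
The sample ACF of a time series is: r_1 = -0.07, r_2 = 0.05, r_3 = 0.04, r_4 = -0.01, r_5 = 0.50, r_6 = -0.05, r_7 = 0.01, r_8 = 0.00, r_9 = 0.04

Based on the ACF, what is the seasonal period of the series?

The largest autocorrelation is r_5 = 0.50; the remaining lags stay at or below 0.05.
The dominant spike at lag 5 indicates a seasonal period of 5.

5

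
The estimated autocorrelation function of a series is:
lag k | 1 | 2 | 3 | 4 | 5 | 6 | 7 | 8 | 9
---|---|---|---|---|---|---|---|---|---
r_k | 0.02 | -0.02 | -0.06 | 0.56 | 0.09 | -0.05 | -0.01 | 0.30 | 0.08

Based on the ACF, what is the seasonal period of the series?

The largest autocorrelation is r_4 = 0.56, with a weaker echo at lag 8 (0.30); the remaining lags stay at or below 0.09.
The dominant spike at lag 4 indicates a seasonal period of 4.

4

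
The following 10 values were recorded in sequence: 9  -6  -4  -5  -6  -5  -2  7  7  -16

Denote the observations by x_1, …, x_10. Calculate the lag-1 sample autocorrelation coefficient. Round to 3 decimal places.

Mean x̄ = (9 − 6 − 4 − 5 − 6 − 5 − 2 + 7 + 7 − 16)/10 = -2.1000
Numerator Σ_{t=1}^{9}(x_t−x̄)(x_{t+1}−x̄) = -50.8100
Denominator Σ(x_t−x̄)² = 532.9000
r_1 = -50.8100 / 532.9000 = -0.095

-0.095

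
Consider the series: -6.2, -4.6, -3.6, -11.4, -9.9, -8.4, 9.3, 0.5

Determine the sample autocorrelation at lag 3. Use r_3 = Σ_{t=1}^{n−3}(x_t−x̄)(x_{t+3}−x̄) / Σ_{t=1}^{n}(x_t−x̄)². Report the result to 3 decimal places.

Mean x̄ = (-6.2 − 4.6 − 3.6 − 11.4 − 9.9 − 8.4 + 9.3 + 0.5)/8 = -4.2875
Deviations from mean: -1.9125, -0.3125, 0.6875, -7.1125, -5.6125, -4.1125, 13.5875, 4.7875
Σ(x_t−x̄)(x_{t+3}−x̄) = (13.6027) + (1.7539) + (-2.8273) + (-96.6411) + (-26.8698) = -110.9817
Denominator Σ(x_t−x̄)² = 310.7688
r_3 = -110.9817 / 310.7688 = -0.357

-0.357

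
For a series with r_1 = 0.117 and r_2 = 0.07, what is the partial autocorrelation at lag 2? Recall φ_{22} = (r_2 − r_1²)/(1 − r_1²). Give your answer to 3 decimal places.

0.057

φ_{22} = (r_2 − r_1²) / (1 − r_1²)
r_1² = (0.117)² = 0.013689
Numerator = 0.07 − 0.0137 = 0.0563; denominator = 1 − 0.0137 = 0.9863
φ_{22} = 0.0563 / 0.9863 = 0.057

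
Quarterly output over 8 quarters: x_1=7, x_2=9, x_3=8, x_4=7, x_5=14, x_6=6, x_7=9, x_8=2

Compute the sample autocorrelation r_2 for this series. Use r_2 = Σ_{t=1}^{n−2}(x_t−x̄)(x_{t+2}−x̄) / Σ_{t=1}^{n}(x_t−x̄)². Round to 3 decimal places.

0.247

Mean x̄ = (7 + 9 + 8 + 7 + 14 + 6 + 9 + 2)/8 = 7.7500
Deviations from mean: -0.7500, 1.2500, 0.2500, -0.7500, 6.2500, -1.7500, 1.2500, -5.7500
Σ(x_t−x̄)(x_{t+2}−x̄) = (-0.1875) + (-0.9375) + (1.5625) + (1.3125) + (7.8125) + (10.0625) = 19.6250
Denominator Σ(x_t−x̄)² = 79.5000
r_2 = 19.6250 / 79.5000 = 0.247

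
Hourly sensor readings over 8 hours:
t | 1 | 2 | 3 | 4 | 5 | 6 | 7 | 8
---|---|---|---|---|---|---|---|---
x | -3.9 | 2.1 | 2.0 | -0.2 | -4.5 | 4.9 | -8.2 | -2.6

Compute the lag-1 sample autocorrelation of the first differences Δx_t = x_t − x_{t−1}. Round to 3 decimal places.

First differences Δx: 6.0, -0.1, -2.2, -4.3, 9.4, -13.1, 5.6
Mean of differences = 0.1857
Numerator Σ(Δx_t−Δx̄)(Δx_{t+1}−Δx̄) = -225.9616
Denominator Σ(Δx_t−Δx̄)² = 350.4286
r_1(Δx) = -225.9616 / 350.4286 = -0.645

-0.645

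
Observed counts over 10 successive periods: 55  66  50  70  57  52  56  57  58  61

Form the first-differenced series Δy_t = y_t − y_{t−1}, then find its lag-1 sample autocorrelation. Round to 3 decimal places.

First differences Δy: 11, -16, 20, -13, -5, 4, 1, 1, 3
Mean of differences = 0.6667
Numerator Σ(Δy_t−Δȳ)(Δy_{t+1}−Δȳ) = -698.1111
Denominator Σ(Δy_t−Δȳ)² = 994.0000
r_1(Δy) = -698.1111 / 994.0000 = -0.702

-0.702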